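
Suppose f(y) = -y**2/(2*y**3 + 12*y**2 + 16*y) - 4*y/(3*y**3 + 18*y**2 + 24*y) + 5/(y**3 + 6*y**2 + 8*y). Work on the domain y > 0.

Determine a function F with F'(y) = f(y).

Factor the denominator (6*y*(y + 2)*(y + 4)) and decompose: f = 7/(24*(y + 4)) - 17/(12*(y + 2)) + 5/(8*y); each piece integrates to a log, atan, or power term.
Check: d/dy[5*log(y)/8 - 17*log(y + 2)/12 + 7*log(y + 4)/24] = (-3*y**2 - 8*y + 30)/(6*y**3 + 36*y**2 + 48*y), which equals f(y).

An antiderivative is F(y) = 5*log(y)/8 - 17*log(y + 2)/12 + 7*log(y + 4)/24.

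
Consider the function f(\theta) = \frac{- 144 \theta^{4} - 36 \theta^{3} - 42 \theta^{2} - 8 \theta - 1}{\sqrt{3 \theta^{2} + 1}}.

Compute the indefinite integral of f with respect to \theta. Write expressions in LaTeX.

f has the shape u'v + uv' for u = 4 \sqrt{3 \theta^{2} + 1} and v = - 3 \theta^{3} - \theta^{2} - \frac{\theta}{4} — it is the derivative of the product u*v.
Check: d/d\theta[\theta \sqrt{3 \theta^{2} + 1} \left(- 12 \theta^{2} - 4 \theta - 1\right)] = \frac{- 144 \theta^{4} - 36 \theta^{3} - 42 \theta^{2} - 8 \theta - 1}{\sqrt{3 \theta^{2} + 1}} = f(\theta).

F(\theta) = \theta \sqrt{3 \theta^{2} + 1} \left(- 12 \theta^{2} - 4 \theta - 1\right) + C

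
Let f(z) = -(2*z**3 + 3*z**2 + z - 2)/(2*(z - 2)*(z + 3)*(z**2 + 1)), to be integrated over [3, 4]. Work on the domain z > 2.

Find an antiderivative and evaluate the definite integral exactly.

Antiderivative: F(z) = -14*log(z - 2)/25 - 8*log(z + 3)/25 - 3*log(z**2 + 1)/50 - 17*atan(z)/50; value = -8*log(7)/25 - 17*atan(4)/50 - 14*log(2)/25 - 3*log(17)/50 + 3*log(10)/50 + 17*atan(3)/50 + 8*log(6)/25

Factor the denominator (2*(z - 2)*(z + 3)*(z**2 + 1)) and decompose: f = -(6*z + 17)/(50*(z**2 + 1)) - 8/(25*(z + 3)) - 14/(25*(z - 2)); each piece integrates to a log, atan, or power term.
F(z) = -14*log(z - 2)/25 - 8*log(z + 3)/25 - 3*log(z**2 + 1)/50 - 17*atan(z)/50 is an antiderivative of f.
Check: d/dz[-14*log(z - 2)/25 - 8*log(z + 3)/25 - 3*log(z**2 + 1)/50 - 17*atan(z)/50] = (-2*z**3 - 3*z**2 - z + 2)/(2*z**4 + 2*z**3 - 10*z**2 + 2*z - 12), which equals f(z).
F(4) = -8*log(7)/25 - 17*atan(4)/50 - 14*log(2)/25 - 3*log(17)/50; F(3) = -8*log(6)/25 - 17*atan(3)/50 - 3*log(10)/50.
Integral = F(4) - F(3) = -8*log(7)/25 - 17*atan(4)/50 - 14*log(2)/25 - 3*log(17)/50 + 3*log(10)/50 + 17*atan(3)/50 + 8*log(6)/25.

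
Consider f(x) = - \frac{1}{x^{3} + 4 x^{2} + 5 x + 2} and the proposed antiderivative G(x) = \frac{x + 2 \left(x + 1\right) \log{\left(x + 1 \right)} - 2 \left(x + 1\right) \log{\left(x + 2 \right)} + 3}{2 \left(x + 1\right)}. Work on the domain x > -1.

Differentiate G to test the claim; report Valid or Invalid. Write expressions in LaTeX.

d/dx[G] = - \frac{1}{x^{3} + 4 x^{2} + 5 x + 2}
This equals f(x) exactly, so the claim holds.

Valid - differentiating G returns exactly f.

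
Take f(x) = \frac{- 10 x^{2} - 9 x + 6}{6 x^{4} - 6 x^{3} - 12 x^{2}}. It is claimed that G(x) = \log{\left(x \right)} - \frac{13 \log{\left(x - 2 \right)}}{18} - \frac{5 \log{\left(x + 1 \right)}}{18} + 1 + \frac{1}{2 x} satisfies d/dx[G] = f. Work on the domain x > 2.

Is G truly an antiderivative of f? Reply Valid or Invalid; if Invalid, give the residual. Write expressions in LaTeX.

Valid: G'(x) = f(x).

d/dx[G] = \frac{- 10 x^{2} - 9 x + 6}{6 x^{4} - 6 x^{3} - 12 x^{2}}
This equals f(x) exactly, so the claim holds.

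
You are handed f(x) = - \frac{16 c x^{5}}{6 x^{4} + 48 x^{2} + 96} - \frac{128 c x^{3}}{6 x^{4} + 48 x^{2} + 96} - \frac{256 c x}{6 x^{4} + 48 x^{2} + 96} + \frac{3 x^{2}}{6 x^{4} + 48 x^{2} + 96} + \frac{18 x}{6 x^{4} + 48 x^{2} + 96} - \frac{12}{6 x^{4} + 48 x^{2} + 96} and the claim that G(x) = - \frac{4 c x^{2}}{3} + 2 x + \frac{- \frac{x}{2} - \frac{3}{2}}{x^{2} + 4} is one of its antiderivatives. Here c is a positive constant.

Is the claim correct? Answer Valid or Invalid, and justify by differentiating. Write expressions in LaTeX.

d/dx[G] = \frac{- 16 c x^{5} - 128 c x^{3} - 256 c x + 12 x^{4} + 99 x^{2} + 18 x + 180}{6 x^{4} + 48 x^{2} + 96}
d/dx[G] - f(x) = 2 != 0.

Invalid: d/dx[G] - f = 2, which is not 0.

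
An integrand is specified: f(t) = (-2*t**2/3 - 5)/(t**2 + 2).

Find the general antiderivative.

F(t) = -2*t/3 - 11*sqrt(2)*atan(sqrt(2)*t/2)/6 + C

Check any antiderivative F(t) by computing F'(t) and comparing it with f(t).
Check: d/dt[-2*t/3 - 11*sqrt(2)*atan(sqrt(2)*t/2)/6] = (-2*t**2 - 15)/(3*t**2 + 6), which equals f(t).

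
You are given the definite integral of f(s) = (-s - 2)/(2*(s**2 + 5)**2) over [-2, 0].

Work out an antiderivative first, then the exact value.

An antiderivative F(s) passes only if d/ds[F] lands on f(s) exactly.
F(s) = (-10*s - 2*sqrt(5)*(s**2 + 5)*atan(sqrt(5)*s/5) + 25)/(100*(s**2 + 5)) is an antiderivative of f.
Check: d/ds[(-10*s - 2*sqrt(5)*(s**2 + 5)*atan(sqrt(5)*s/5) + 25)/(100*(s**2 + 5))] = (-s - 2)/(2*s**4 + 20*s**2 + 50), which equals f(s).
F(0) = 1/20; F(-2) = sqrt(5)*atan(2*sqrt(5)/5)/50 + 1/20.
Integral = F(0) - F(-2) = -sqrt(5)*atan(2*sqrt(5)/5)/50.

Antiderivative: F(s) = (-10*s - 2*sqrt(5)*(s**2 + 5)*atan(sqrt(5)*s/5) + 25)/(100*(s**2 + 5)); value = -sqrt(5)*atan(2*sqrt(5)/5)/50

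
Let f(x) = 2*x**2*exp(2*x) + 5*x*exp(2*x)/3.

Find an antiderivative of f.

An antiderivative is F(x) = (12*x**2 - 2*x + 1)*exp(2*x)/12.

f has the shape u'v + uv' for u = x**2 - x/6 + 1/12 and v = exp(2*x) — it is the derivative of the product u*v.
Check: d/dx[(12*x**2 - 2*x + 1)*exp(2*x)/12] = 2*x**2*exp(2*x) + 5*x*exp(2*x)/3 = f(x).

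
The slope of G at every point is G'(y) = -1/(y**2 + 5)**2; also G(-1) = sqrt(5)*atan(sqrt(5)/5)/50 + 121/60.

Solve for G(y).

A first test for any G(y): its y-derivative must equal the given G'(y).
A general antiderivative is -y/(10*y**2 + 50) - sqrt(5)*atan(sqrt(5)*y/5)/50 + C.
The condition gives C = sqrt(5)*atan(sqrt(5)/5)/50 + 121/60 - (1/60 + sqrt(5)*atan(sqrt(5)/5)/50) = 2.
So G(y) = (-sqrt(5)*y**2*atan(sqrt(5)*y/5) + 100*y**2 - 5*y - 5*sqrt(5)*atan(sqrt(5)*y/5) + 500)/(50*y**2 + 250).
Check: d/dy[(-sqrt(5)*y**2*atan(sqrt(5)*y/5) + 100*y**2 - 5*y - 5*sqrt(5)*atan(sqrt(5)*y/5) + 500)/(50*y**2 + 250)] = -1/(y**4 + 10*y**2 + 25), which equals G'(y).

G(y) = (-sqrt(5)*y**2*atan(sqrt(5)*y/5) + 100*y**2 - 5*y - 5*sqrt(5)*atan(sqrt(5)*y/5) + 500)/(50*y**2 + 250)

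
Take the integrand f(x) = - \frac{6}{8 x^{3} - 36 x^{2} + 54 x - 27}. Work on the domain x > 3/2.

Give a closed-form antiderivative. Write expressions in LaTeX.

A candidate is checked by its d/dx: the result must match f(x).
Check: d/dx[\frac{3}{2 \left(2 x - 3\right)^{2}}] = - \frac{6}{8 x^{3} - 36 x^{2} + 54 x - 27} = f(x).

An antiderivative is F(x) = \frac{3}{2 \left(2 x - 3\right)^{2}}.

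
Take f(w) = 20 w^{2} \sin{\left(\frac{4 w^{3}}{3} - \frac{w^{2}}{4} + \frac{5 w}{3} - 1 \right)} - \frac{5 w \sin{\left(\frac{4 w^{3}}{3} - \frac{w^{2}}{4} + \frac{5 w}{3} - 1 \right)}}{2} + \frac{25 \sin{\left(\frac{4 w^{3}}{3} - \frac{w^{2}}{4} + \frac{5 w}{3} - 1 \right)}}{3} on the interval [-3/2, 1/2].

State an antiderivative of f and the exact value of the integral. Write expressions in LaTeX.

f matches the chain-rule pattern g'(h)*h' with inner function h(w) = \frac{4 w^{3}}{3} - \frac{w^{2}}{4} + \frac{5 w}{3} - 1; substituting u = h(w) collapses the integral.
F(w) = - 5 \cos{\left(\frac{4 w^{3}}{3} - \frac{w^{2}}{4} + \frac{5 w}{3} - 1 \right)} is an antiderivative of f.
Check: d/dw[- 5 \cos{\left(\frac{4 w^{3}}{3} - \frac{w^{2}}{4} + \frac{5 w}{3} - 1 \right)}] = 20 w^{2} \sin{\left(\frac{4 w^{3}}{3} - \frac{w^{2}}{4} + \frac{5 w}{3} - 1 \right)} - \frac{5 w \sin{\left(\frac{4 w^{3}}{3} - \frac{w^{2}}{4} + \frac{5 w}{3} - 1 \right)}}{2} + \frac{25 \sin{\left(\frac{4 w^{3}}{3} - \frac{w^{2}}{4} + \frac{5 w}{3} - 1 \right)}}{3} = f(w).
F(1/2) = - 5 \cos{\left(\frac{1}{16} \right)}; F(-3/2) = - 5 \cos{\left(\frac{137}{16} \right)}.
Integral = F(1/2) - F(-3/2) = - 5 \cos{\left(\frac{1}{16} \right)} + 5 \cos{\left(\frac{137}{16} \right)}.

Antiderivative: F(w) = - 5 \cos{\left(\frac{4 w^{3}}{3} - \frac{w^{2}}{4} + \frac{5 w}{3} - 1 \right)}; value = - 5 \cos{\left(\frac{1}{16} \right)} + 5 \cos{\left(\frac{137}{16} \right)}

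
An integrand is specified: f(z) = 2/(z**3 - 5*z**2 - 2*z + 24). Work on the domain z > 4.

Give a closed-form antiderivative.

The denominator factors as (z - 4)*(z - 3)*(z + 2); partial fractions split f into directly integrable pieces: 1/(15*(z + 2)) - 2/(5*(z - 3)) + 1/(3*(z - 4)).
Check: d/dz[log(z - 4)/3 - 2*log(z - 3)/5 + log(z + 2)/15] = 2/(z**3 - 5*z**2 - 2*z + 24) = f(z).

An antiderivative is F(z) = log(z - 4)/3 - 2*log(z - 3)/5 + log(z + 2)/15.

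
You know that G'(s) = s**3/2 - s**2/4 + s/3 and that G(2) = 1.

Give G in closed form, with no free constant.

Integrate term by term and add the pieces.
A general antiderivative is s**4/8 - s**3/12 + s**2/6 + C.
The condition gives C = 1 - (2) = -1.
So G(s) = (3*s**4 - 2*s**3 + 4*s**2 - 24)/24.
Check: d/ds[(3*s**4 - 2*s**3 + 4*s**2 - 24)/24] = s**3/2 - s**2/4 + s/3 = G'(s).

G(s) = (3*s**4 - 2*s**3 + 4*s**2 - 24)/24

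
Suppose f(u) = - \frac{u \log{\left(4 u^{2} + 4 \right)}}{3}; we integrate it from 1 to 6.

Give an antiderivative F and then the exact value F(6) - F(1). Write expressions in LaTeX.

Antiderivative: F(u) = - \frac{u^{2} \log{\left(u^{2} + 1 \right)}}{6} - \frac{u^{2} \log{\left(2 \right)}}{3} + \frac{u^{2}}{6} - \frac{\log{\left(u^{2} + 1 \right)}}{6}; value = - 6 \log{\left(148 \right)} - \frac{\log{\left(37 \right)}}{6} + \frac{\log{\left(2 \right)}}{6} + \frac{\log{\left(8 \right)}}{6} + \frac{35}{6}

Whatever form F(u) takes, F'(u) = f(u) is non-negotiable.
F(u) = - \frac{u^{2} \log{\left(u^{2} + 1 \right)}}{6} - \frac{u^{2} \log{\left(2 \right)}}{3} + \frac{u^{2}}{6} - \frac{\log{\left(u^{2} + 1 \right)}}{6} is an antiderivative of f.
Check: d/du[- \frac{u^{2} \log{\left(u^{2} + 1 \right)}}{6} - \frac{u^{2} \log{\left(2 \right)}}{3} + \frac{u^{2}}{6} - \frac{\log{\left(u^{2} + 1 \right)}}{6}] = - \frac{u \log{\left(u^{2} + 1 \right)}}{3} - \frac{2 u \log{\left(2 \right)}}{3}, which equals f(u).
F(6) = - \frac{37 \log{\left(37 \right)}}{6} - 12 \log{\left(2 \right)} + 6; F(1) = \frac{1}{6} - \frac{2 \log{\left(2 \right)}}{3}.
Integral = F(6) - F(1) = - 6 \log{\left(148 \right)} - \frac{\log{\left(37 \right)}}{6} + \frac{\log{\left(2 \right)}}{6} + \frac{\log{\left(8 \right)}}{6} + \frac{35}{6}.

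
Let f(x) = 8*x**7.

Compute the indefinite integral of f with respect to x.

F(x) = x**8 + C

Recover f(x) by differentiating a candidate F(x); any mismatch rules it out.
Check: d/dx[x**8] = 8*x**7 = f(x).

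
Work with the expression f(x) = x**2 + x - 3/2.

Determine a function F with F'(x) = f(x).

The integrand splits into summands that can be handled one at a time.
Check: d/dx[x**3/3 + x**2/2 - 3*x/2] = x**2 + x - 3/2 = f(x).

An antiderivative is F(x) = x**3/3 + x**2/2 - 3*x/2.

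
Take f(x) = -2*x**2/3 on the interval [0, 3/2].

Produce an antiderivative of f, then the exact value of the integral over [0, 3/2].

Antiderivative: F(x) = -2*x**3/9; value = -3/4

An antiderivative F(x) passes only if d/dx[F] lands on f(x) exactly.
F(x) = -2*x**3/9 is an antiderivative of f.
Check: d/dx[-2*x**3/9] = -2*x**2/3 = f(x).
F(3/2) = -3/4; F(0) = 0.
Integral = F(3/2) - F(0) = -3/4.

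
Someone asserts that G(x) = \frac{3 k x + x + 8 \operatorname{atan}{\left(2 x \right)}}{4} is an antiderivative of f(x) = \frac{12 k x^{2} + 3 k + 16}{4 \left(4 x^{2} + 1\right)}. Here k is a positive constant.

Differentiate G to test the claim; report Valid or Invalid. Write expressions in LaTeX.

d/dx[G] = \frac{12 k x^{2} + 3 k + 4 x^{2} + 17}{16 x^{2} + 4}
d/dx[G] - f(x) = \frac{1}{4} != 0.

Invalid: d/dx[G] - f = \frac{1}{4}, which is not 0.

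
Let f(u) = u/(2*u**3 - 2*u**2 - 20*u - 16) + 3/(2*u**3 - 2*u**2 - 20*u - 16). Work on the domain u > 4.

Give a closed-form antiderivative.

The denominator factors as 2*(u - 4)*(u + 1)*(u + 2); partial fractions split f into directly integrable pieces: 1/(12*(u + 2)) - 1/(5*(u + 1)) + 7/(60*(u - 4)).
Check: d/du[-(-7*log(u - 4) + 12*log(u + 1) - 5*log(u + 2))/60] = (u + 3)/(2*u**3 - 2*u**2 - 20*u - 16), which equals f(u).

An antiderivative is F(u) = -(-7*log(u - 4) + 12*log(u + 1) - 5*log(u + 2))/60.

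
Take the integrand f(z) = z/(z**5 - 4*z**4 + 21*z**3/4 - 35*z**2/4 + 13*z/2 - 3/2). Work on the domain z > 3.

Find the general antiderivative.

The denominator factors as (z - 3)*(2*z - 1)**2*(z**2 + 2); partial fractions split f into directly integrable pieces: 4*(29*z + 10)/(891*(z**2 + 2)) - 704/(2025*(2*z - 1)) - 16/(45*(2*z - 1)**2) + 12/(275*(z - 3)).
Check: d/dz[2*(486*(2*z - 1)*log(z - 3) - 1936*(2*z - 1)*log(z - 1/2) + 725*(2*z - 1)*log(z**2 + 2) + 250*sqrt(2)*(2*z - 1)*atan(sqrt(2)*z/2) + 1980)/(22275*(2*z - 1))] = 4*z/(4*z**5 - 16*z**4 + 21*z**3 - 35*z**2 + 26*z - 6), which equals f(z).

F(z) = 2*(486*(2*z - 1)*log(z - 3) - 1936*(2*z - 1)*log(z - 1/2) + 725*(2*z - 1)*log(z**2 + 2) + 250*sqrt(2)*(2*z - 1)*atan(sqrt(2)*z/2) + 1980)/(22275*(2*z - 1)) + C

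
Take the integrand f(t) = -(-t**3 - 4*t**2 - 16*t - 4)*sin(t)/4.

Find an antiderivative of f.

An antiderivative is F(t) = (-t**3*cos(t) + 3*t**2*sin(t) - 4*t**2*cos(t) + 8*t*sin(t) - 10*t*cos(t) + 10*sin(t) + 4*cos(t))/4.

An antiderivative F(t) passes only if d/dt[F] lands on f(t) exactly.
Check: d/dt[(-t**3*cos(t) + 3*t**2*sin(t) - 4*t**2*cos(t) + 8*t*sin(t) - 10*t*cos(t) + 10*sin(t) + 4*cos(t))/4] = t**3*sin(t)/4 + t**2*sin(t) + 4*t*sin(t) + sin(t), which equals f(t).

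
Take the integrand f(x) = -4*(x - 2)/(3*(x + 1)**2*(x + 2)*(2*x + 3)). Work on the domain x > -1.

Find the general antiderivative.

Factor the denominator (3*(x + 1)**2*(x + 2)*(2*x + 3)) and decompose: f = 112/(3*(2*x + 3)) - 16/(3*(x + 2)) - 40/(3*(x + 1)) + 4/(x + 1)**2; each piece integrates to a log, atan, or power term.
Check: d/dx[-4*(10*x*log(x + 1) - 14*x*log(x + 3/2) + 4*x*log(x + 2) + 10*log(x + 1) - 14*log(x + 3/2) + 4*log(x + 2) + 3)/(3*(x + 1))] = (8 - 4*x)/(6*x**4 + 33*x**3 + 66*x**2 + 57*x + 18), which equals f(x).

F(x) = -4*(10*x*log(x + 1) - 14*x*log(x + 3/2) + 4*x*log(x + 2) + 10*log(x + 1) - 14*log(x + 3/2) + 4*log(x + 2) + 3)/(3*(x + 1)) + C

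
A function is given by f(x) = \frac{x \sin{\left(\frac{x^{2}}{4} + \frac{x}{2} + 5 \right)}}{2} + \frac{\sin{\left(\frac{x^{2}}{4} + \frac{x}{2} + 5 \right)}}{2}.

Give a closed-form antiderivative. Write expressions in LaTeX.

The substitution u = \frac{x^{2}}{4} + \frac{x}{2} + 5 works: f is exactly (dF/du)*(du/dx) for that inner function.
Check: d/dx[- \cos{\left(\frac{x^{2}}{4} + \frac{x}{2} + 5 \right)}] = \frac{x \sin{\left(\frac{x^{2}}{4} + \frac{x}{2} + 5 \right)}}{2} + \frac{\sin{\left(\frac{x^{2}}{4} + \frac{x}{2} + 5 \right)}}{2} = f(x).

An antiderivative is F(x) = - \cos{\left(\frac{x^{2}}{4} + \frac{x}{2} + 5 \right)}.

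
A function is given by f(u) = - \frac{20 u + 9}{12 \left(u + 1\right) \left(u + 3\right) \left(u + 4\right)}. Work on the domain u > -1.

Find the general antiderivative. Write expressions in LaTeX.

The denominator factors as 12 \left(u + 1\right) \left(u + 3\right) \left(u + 4\right); partial fractions split f into directly integrable pieces: \frac{71}{36 \left(u + 4\right)} - \frac{17}{8 \left(u + 3\right)} + \frac{11}{72 \left(u + 1\right)}.
Check: d/du[\frac{11 \log{\left(u + 1 \right)}}{72} - \frac{17 \log{\left(u + 3 \right)}}{8} + \frac{71 \log{\left(u + 4 \right)}}{36}] = \frac{- 20 u - 9}{12 u^{3} + 96 u^{2} + 228 u + 144}, which equals f(u).

F(u) = \frac{11 \log{\left(u + 1 \right)}}{72} - \frac{17 \log{\left(u + 3 \right)}}{8} + \frac{71 \log{\left(u + 4 \right)}}{36} + C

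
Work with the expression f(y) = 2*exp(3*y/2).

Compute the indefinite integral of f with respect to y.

F(y) = 4*exp(3*y/2)/3 + C

A candidate is checked by its d/dy: the result must match f(y).
Check: d/dy[4*exp(3*y/2)/3] = 2*exp(3*y/2) = f(y).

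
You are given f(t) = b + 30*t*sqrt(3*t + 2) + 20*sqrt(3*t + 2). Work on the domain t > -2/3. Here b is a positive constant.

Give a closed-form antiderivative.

Integrate term by term and add the pieces.
Check: d/dt[b*t + 12*t**2*sqrt(3*t + 2) + 16*t*sqrt(3*t + 2) + 16*sqrt(3*t + 2)/3] = (b*sqrt(3*t + 2) + 90*t**2 + 120*t + 40)/sqrt(3*t + 2), which equals f(t).

An antiderivative is F(t) = b*t + 12*t**2*sqrt(3*t + 2) + 16*t*sqrt(3*t + 2) + 16*sqrt(3*t + 2)/3.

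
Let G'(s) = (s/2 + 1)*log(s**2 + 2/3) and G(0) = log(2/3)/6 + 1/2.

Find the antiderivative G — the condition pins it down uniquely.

G(s) = s**2*log(s**2 + 2/3)/4 - s**2/4 + s*log(s**2 + 2/3) - 2*s + log(s**2 + 2/3)/6 + 2*sqrt(6)*atan(sqrt(6)*s/2)/3 + 1/2

A first test for any G(s): its s-derivative must equal the given G'(s).
A general antiderivative is -s**2/4 - 2*s + (s**2/4 + s)*log(s**2 + 2/3) + log(s**2 + 2/3)/6 + 2*sqrt(6)*atan(sqrt(6)*s/2)/3 + C.
The condition gives C = log(2/3)/6 + 1/2 - (log(2/3)/6) = 1/2.
So G(s) = s**2*log(s**2 + 2/3)/4 - s**2/4 + s*log(s**2 + 2/3) - 2*s + log(s**2 + 2/3)/6 + 2*sqrt(6)*atan(sqrt(6)*s/2)/3 + 1/2.
Check: d/ds[s**2*log(s**2 + 2/3)/4 - s**2/4 + s*log(s**2 + 2/3) - 2*s + log(s**2 + 2/3)/6 + 2*sqrt(6)*atan(sqrt(6)*s/2)/3 + 1/2] = s*log(s**2 + 2/3)/2 + log(s**2 + 2/3), which equals G'(s).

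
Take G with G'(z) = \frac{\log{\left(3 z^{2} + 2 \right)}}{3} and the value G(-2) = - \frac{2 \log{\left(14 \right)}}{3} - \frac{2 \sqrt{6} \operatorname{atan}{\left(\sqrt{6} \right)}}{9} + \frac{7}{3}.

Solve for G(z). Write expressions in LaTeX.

G(z) = \frac{z \log{\left(3 z^{2} + 2 \right)}}{3} - \frac{2 z}{3} + \frac{2 \sqrt{6} \operatorname{atan}{\left(\frac{\sqrt{6} z}{2} \right)}}{9} + 1

Check a candidate G(z) by differentiating: d/dz[G] must match the given G'(z).
A general antiderivative is \frac{z \log{\left(3 z^{2} + 2 \right)}}{3} - \frac{2 z}{3} + \frac{2 \sqrt{6} \operatorname{atan}{\left(\frac{\sqrt{6} z}{2} \right)}}{9} + C.
The condition gives C = - \frac{2 \log{\left(14 \right)}}{3} - \frac{2 \sqrt{6} \operatorname{atan}{\left(\sqrt{6} \right)}}{9} + \frac{7}{3} - (- \frac{2 \log{\left(14 \right)}}{3} - \frac{2 \sqrt{6} \operatorname{atan}{\left(\sqrt{6} \right)}}{9} + \frac{4}{3}) = 1.
So G(z) = \frac{z \log{\left(3 z^{2} + 2 \right)}}{3} - \frac{2 z}{3} + \frac{2 \sqrt{6} \operatorname{atan}{\left(\frac{\sqrt{6} z}{2} \right)}}{9} + 1.
Check: d/dz[\frac{z \log{\left(3 z^{2} + 2 \right)}}{3} - \frac{2 z}{3} + \frac{2 \sqrt{6} \operatorname{atan}{\left(\frac{\sqrt{6} z}{2} \right)}}{9} + 1] = \frac{\log{\left(3 z^{2} + 2 \right)}}{3} = G'(z).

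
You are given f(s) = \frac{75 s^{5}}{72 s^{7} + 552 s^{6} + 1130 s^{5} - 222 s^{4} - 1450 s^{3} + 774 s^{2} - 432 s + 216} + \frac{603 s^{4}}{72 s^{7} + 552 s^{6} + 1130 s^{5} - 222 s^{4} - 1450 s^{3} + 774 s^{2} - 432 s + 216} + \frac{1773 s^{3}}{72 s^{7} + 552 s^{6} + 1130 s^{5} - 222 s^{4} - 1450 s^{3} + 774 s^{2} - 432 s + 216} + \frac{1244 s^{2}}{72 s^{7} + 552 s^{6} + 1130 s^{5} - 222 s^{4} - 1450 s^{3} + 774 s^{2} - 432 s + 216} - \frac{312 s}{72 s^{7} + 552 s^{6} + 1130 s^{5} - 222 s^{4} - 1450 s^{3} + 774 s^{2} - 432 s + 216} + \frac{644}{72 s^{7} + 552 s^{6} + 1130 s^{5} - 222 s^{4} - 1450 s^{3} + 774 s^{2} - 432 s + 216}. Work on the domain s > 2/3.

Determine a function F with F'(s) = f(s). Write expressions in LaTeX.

The integrand splits into summands that can be handled one at a time.
Check: d/ds[\frac{9 s^{3} \operatorname{atan}{\left(2 s \right)} + 48 s^{2} \operatorname{atan}{\left(2 s \right)} - 8 s^{2} + 45 s \operatorname{atan}{\left(2 s \right)} - 45 s - 54 \operatorname{atan}{\left(2 s \right)} - 74}{4 \left(s + 3\right)^{2} \left(3 s - 2\right)}] = \frac{75 s^{5} + 603 s^{4} + 1773 s^{3} + 1244 s^{2} - 312 s + 644}{72 s^{7} + 552 s^{6} + 1130 s^{5} - 222 s^{4} - 1450 s^{3} + 774 s^{2} - 432 s + 216}, which equals f(s).

An antiderivative is F(s) = \frac{9 s^{3} \operatorname{atan}{\left(2 s \right)} + 48 s^{2} \operatorname{atan}{\left(2 s \right)} - 8 s^{2} + 45 s \operatorname{atan}{\left(2 s \right)} - 45 s - 54 \operatorname{atan}{\left(2 s \right)} - 74}{4 \left(s + 3\right)^{2} \left(3 s - 2\right)}.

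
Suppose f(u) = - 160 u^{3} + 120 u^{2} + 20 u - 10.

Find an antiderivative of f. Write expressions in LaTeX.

An antiderivative is F(u) = - 40 u^{4} + 40 u^{3} + 10 u^{2} - 10 u.

The substitution w = 4 u^{2} - 2 u - 1 works: f is exactly (dF/dw)*(dw/du) for that inner function.
Check: d/du[- 40 u^{4} + 40 u^{3} + 10 u^{2} - 10 u] = - 160 u^{3} + 120 u^{2} + 20 u - 10 = f(u).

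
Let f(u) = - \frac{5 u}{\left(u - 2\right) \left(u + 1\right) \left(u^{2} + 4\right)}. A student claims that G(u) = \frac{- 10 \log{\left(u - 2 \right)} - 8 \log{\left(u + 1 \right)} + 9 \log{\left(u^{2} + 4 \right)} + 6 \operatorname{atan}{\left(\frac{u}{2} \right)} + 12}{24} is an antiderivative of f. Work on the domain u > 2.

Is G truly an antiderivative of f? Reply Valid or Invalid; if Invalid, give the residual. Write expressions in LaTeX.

Valid - differentiating G returns exactly f.

d/du[G] = - \frac{5 u}{u^{4} - u^{3} + 2 u^{2} - 4 u - 8}
This equals f(u) exactly, so the claim holds.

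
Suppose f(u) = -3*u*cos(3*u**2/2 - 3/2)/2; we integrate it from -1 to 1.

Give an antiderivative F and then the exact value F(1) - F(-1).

The substitution w = 3*u**2/2 - 3/2 works: f is exactly (dF/dw)*(dw/du) for that inner function.
F(u) = -sin(3*u**2/2 - 3/2)/2 is an antiderivative of f.
Check: d/du[-sin(3*u**2/2 - 3/2)/2] = -3*u*cos(3*u**2/2 - 3/2)/2 = f(u).
F(1) = 0; F(-1) = 0.
Integral = F(1) - F(-1) = 0.

Antiderivative: F(u) = -sin(3*u**2/2 - 3/2)/2; value = 0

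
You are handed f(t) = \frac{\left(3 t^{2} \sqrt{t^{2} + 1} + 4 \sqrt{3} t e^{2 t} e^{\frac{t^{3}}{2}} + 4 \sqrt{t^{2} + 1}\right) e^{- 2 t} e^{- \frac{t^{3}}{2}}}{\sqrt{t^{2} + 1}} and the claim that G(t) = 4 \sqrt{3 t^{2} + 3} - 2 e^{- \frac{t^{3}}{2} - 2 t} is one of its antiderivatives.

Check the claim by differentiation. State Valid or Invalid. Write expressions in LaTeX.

d/dt[G] = \frac{\left(3 t^{2} \sqrt{t^{2} + 1} + 4 \sqrt{3} t e^{2 t} e^{\frac{t^{3}}{2}} + 4 \sqrt{t^{2} + 1}\right) e^{- 2 t} e^{- \frac{t^{3}}{2}}}{\sqrt{t^{2} + 1}}
This equals f(t) exactly, so the claim holds.

Valid: G'(t) = f(t).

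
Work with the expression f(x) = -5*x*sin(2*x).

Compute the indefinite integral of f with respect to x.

Any candidate F(x) must reproduce f(x) exactly when differentiated.
Check: d/dx[5*x*cos(2*x)/2 - 5*sin(2*x)/4] = -5*x*sin(2*x) = f(x).

F(x) = 5*x*cos(2*x)/2 - 5*sin(2*x)/4 + C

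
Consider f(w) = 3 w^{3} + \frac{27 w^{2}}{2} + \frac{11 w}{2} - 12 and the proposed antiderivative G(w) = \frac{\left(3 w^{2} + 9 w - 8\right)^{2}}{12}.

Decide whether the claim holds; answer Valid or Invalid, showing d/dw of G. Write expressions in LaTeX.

Valid: G'(w) = f(w).

d/dw[G] = 3 w^{3} + \frac{27 w^{2}}{2} + \frac{11 w}{2} - 12
This equals f(w) exactly, so the claim holds.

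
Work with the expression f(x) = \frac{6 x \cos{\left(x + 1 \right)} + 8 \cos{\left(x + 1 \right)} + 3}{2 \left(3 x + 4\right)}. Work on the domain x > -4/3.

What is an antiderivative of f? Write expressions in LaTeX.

A first test for any F(x): its x-derivative must equal f(x) identically.
Check: d/dx[\frac{\log{\left(\frac{3 x}{2} + 2 \right)} + 2 \sin{\left(x + 1 \right)}}{2}] = \frac{6 x \cos{\left(x + 1 \right)} + 8 \cos{\left(x + 1 \right)} + 3}{6 x + 8}, which equals f(x).

An antiderivative is F(x) = \frac{\log{\left(\frac{3 x}{2} + 2 \right)} + 2 \sin{\left(x + 1 \right)}}{2}.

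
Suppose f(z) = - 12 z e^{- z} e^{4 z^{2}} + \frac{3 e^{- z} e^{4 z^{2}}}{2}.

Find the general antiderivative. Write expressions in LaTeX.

F(z) = - \frac{3 e^{- z} e^{4 z^{2}}}{2} + C

f matches the chain-rule pattern g'(h)*h' with inner function h(z) = 4 z^{2} - z; substituting u = h(z) collapses the integral.
Check: d/dz[- \frac{3 e^{- z} e^{4 z^{2}}}{2}] = \frac{\left(- 24 z e^{4 z^{2}} + 3 e^{4 z^{2}}\right) e^{- z}}{2}, which equals f(z).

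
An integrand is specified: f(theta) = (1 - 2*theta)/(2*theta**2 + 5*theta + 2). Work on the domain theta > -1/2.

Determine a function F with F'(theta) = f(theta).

Factor the denominator ((theta + 2)*(2*theta + 1)) and decompose: f = 4/(3*(2*theta + 1)) - 5/(3*(theta + 2)); each piece integrates to a log, atan, or power term.
Check: d/dtheta[(2*log(theta + 1/2) - 5*log(theta + 2))/3] = (1 - 2*theta)/(2*theta**2 + 5*theta + 2) = f(theta).

An antiderivative is F(theta) = (2*log(theta + 1/2) - 5*log(theta + 2))/3.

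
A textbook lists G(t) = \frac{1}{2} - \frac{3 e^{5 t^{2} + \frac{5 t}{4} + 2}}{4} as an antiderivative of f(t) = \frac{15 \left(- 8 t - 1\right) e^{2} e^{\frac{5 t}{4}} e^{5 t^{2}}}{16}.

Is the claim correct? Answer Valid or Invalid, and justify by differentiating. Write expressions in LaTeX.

d/dt[G] = - \frac{15 t e^{2} e^{\frac{5 t}{4}} e^{5 t^{2}}}{2} - \frac{15 e^{2} e^{\frac{5 t}{4}} e^{5 t^{2}}}{16}
This equals f(t) exactly, so the claim holds.

Valid. The derivative of G reproduces f.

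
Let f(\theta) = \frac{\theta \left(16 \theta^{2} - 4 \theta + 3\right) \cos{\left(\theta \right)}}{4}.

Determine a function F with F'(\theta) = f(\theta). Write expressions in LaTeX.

Any candidate F(\theta) must reproduce f(\theta) exactly when differentiated.
Check: d/d\theta[4 \theta^{3} \sin{\left(\theta \right)} - \theta^{2} \sin{\left(\theta \right)} + 12 \theta^{2} \cos{\left(\theta \right)} - \frac{93 \theta \sin{\left(\theta \right)}}{4} - 2 \theta \cos{\left(\theta \right)} + 2 \sin{\left(\theta \right)} - \frac{93 \cos{\left(\theta \right)}}{4}] = 4 \theta^{3} \cos{\left(\theta \right)} - \theta^{2} \cos{\left(\theta \right)} + \frac{3 \theta \cos{\left(\theta \right)}}{4}, which equals f(\theta).

An antiderivative is F(\theta) = 4 \theta^{3} \sin{\left(\theta \right)} - \theta^{2} \sin{\left(\theta \right)} + 12 \theta^{2} \cos{\left(\theta \right)} - \frac{93 \theta \sin{\left(\theta \right)}}{4} - 2 \theta \cos{\left(\theta \right)} + 2 \sin{\left(\theta \right)} - \frac{93 \cos{\left(\theta \right)}}{4}.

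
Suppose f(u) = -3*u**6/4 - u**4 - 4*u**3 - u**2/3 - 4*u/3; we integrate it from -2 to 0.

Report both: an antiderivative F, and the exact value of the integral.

Antiderivative: F(u) = -3*u**7/28 - u**5/5 - u**4 - u**3/9 - 2*u**2/3; value = -736/315

The integrand splits into summands that can be handled one at a time.
F(u) = -3*u**7/28 - u**5/5 - u**4 - u**3/9 - 2*u**2/3 is an antiderivative of f.
Check: d/du[-3*u**7/28 - u**5/5 - u**4 - u**3/9 - 2*u**2/3] = -3*u**6/4 - u**4 - 4*u**3 - u**2/3 - 4*u/3 = f(u).
F(0) = 0; F(-2) = 736/315.
Integral = F(0) - F(-2) = -736/315.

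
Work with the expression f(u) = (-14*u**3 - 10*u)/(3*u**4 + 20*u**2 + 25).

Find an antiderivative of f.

An antiderivative F(u) passes only if d/du[F] lands on f(u) exactly.
Check: d/du[2*log(u**2 + 5/3)/3 - 3*log(u**2 + 5)] = (-14*u**3 - 10*u)/(3*u**4 + 20*u**2 + 25) = f(u).

An antiderivative is F(u) = 2*log(u**2 + 5/3)/3 - 3*log(u**2 + 5).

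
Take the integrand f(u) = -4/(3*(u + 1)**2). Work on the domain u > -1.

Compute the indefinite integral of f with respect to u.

F(u) = 4/(3*u + 3) + C

Since d/du undoes antidifferentiation here, F'(u) = f(u) is required of F(u).
Check: d/du[4/(3*u + 3)] = -4/(3*u**2 + 6*u + 3), which equals f(u).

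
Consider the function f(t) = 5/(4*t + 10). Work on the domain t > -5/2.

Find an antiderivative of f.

An antiderivative is F(t) = 5*log(2*t + 5)/4.

Whatever form F(t) takes, F'(t) = f(t) is non-negotiable.
Check: d/dt[5*log(2*t + 5)/4] = 5/(4*t + 10) = f(t).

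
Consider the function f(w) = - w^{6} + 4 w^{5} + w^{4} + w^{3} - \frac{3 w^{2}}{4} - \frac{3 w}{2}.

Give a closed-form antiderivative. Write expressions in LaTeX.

The integrand splits into summands that can be handled one at a time.
Check: d/dw[- \frac{w^{2} \left(60 w^{5} - 280 w^{4} - 84 w^{3} - 105 w^{2} + 105 w + 315\right)}{420}] = - w^{6} + 4 w^{5} + w^{4} + w^{3} - \frac{3 w^{2}}{4} - \frac{3 w}{2} = f(w).

An antiderivative is F(w) = - \frac{w^{2} \left(60 w^{5} - 280 w^{4} - 84 w^{3} - 105 w^{2} + 105 w + 315\right)}{420}.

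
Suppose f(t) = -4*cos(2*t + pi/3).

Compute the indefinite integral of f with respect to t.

F(t) = -2*sin(2*t + pi/3) + C

Recover f(t) by differentiating a candidate F(t); any mismatch rules it out.
Check: d/dt[-2*sin(2*t + pi/3)] = -4*cos(2*t + pi/3) = f(t).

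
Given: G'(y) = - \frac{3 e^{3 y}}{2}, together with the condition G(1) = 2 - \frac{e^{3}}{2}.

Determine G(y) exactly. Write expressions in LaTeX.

Recover the given G'(y) by differentiating a candidate G(y); any mismatch rules it out.
A general antiderivative is - \frac{e^{3 y}}{2} + C.
The condition gives C = 2 - \frac{e^{3}}{2} - (- \frac{e^{3}}{2}) = 2.
So G(y) = 2 - \frac{e^{3 y}}{2}.
Check: d/dy[2 - \frac{e^{3 y}}{2}] = - \frac{3 e^{3 y}}{2} = G'(y).

G(y) = 2 - \frac{e^{3 y}}{2}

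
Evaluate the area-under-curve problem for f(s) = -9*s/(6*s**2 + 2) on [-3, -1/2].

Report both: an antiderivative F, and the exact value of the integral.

Antiderivative: F(s) = -3*log(3*s**2 + 1)/4; value = -3*log(7/4)/4 + 3*log(28)/4

The substitution u = 3*s**2 + 1 works: f is exactly (dF/du)*(du/ds) for that inner function.
F(s) = -3*log(3*s**2 + 1)/4 is an antiderivative of f.
Check: d/ds[-3*log(3*s**2 + 1)/4] = -9*s/(6*s**2 + 2) = f(s).
F(-1/2) = -3*log(7/4)/4; F(-3) = -3*log(28)/4.
Integral = F(-1/2) - F(-3) = -3*log(7/4)/4 + 3*log(28)/4.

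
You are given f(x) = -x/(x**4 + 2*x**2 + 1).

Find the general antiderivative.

The substitution u = 2*x**2 + 2 works: f is exactly (dF/du)*(du/dx) for that inner function.
Check: d/dx[1/(2*(x**2 + 1))] = -x/(x**4 + 2*x**2 + 1) = f(x).

F(x) = 1/(2*(x**2 + 1)) + C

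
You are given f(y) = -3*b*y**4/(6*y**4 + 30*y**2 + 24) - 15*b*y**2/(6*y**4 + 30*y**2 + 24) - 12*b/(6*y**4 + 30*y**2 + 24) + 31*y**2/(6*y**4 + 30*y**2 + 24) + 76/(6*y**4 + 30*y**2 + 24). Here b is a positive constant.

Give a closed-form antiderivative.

An antiderivative is F(y) = -b*y/2 + 4*atan(y/2)/3 + 5*atan(y)/2.

Integrate term by term and add the pieces.
Check: d/dy[-b*y/2 + 4*atan(y/2)/3 + 5*atan(y)/2] = (-3*b*y**4 - 15*b*y**2 - 12*b + 31*y**2 + 76)/(6*y**4 + 30*y**2 + 24), which equals f(y).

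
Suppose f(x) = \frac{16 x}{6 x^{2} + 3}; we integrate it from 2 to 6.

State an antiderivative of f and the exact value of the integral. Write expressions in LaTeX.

The substitution u = 2 x^{2} + 1 works: f is exactly (dF/du)*(du/dx) for that inner function.
F(x) = \frac{4 \log{\left(2 x^{2} + 1 \right)}}{3} is an antiderivative of f.
Check: d/dx[\frac{4 \log{\left(2 x^{2} + 1 \right)}}{3}] = \frac{16 x}{6 x^{2} + 3} = f(x).
F(6) = \frac{4 \log{\left(73 \right)}}{3}; F(2) = \frac{4 \log{\left(9 \right)}}{3}.
Integral = F(6) - F(2) = - \frac{4 \log{\left(9 \right)}}{3} + \frac{4 \log{\left(73 \right)}}{3}.

Antiderivative: F(x) = \frac{4 \log{\left(2 x^{2} + 1 \right)}}{3}; value = - \frac{4 \log{\left(9 \right)}}{3} + \frac{4 \log{\left(73 \right)}}{3}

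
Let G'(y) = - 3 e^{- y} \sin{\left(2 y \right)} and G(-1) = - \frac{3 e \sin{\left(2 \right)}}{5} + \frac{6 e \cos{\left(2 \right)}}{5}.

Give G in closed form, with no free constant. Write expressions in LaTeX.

A candidate passes only if d/dy[G] lands on the given G'(y) exactly.
A general antiderivative is \frac{3 e^{- y} \sin{\left(2 y \right)}}{5} + \frac{6 e^{- y} \cos{\left(2 y \right)}}{5} + C.
The condition gives C = - \frac{3 e \sin{\left(2 \right)}}{5} + \frac{6 e \cos{\left(2 \right)}}{5} - (- \frac{3 e \sin{\left(2 \right)}}{5} + \frac{6 e \cos{\left(2 \right)}}{5}) = 0.
So G(y) = \frac{3 e^{- y} \sin{\left(2 y \right)}}{5} + \frac{6 e^{- y} \cos{\left(2 y \right)}}{5}.
Check: d/dy[\frac{3 e^{- y} \sin{\left(2 y \right)}}{5} + \frac{6 e^{- y} \cos{\left(2 y \right)}}{5}] = - 3 e^{- y} \sin{\left(2 y \right)} = G'(y).

G(y) = \frac{3 e^{- y} \sin{\left(2 y \right)}}{5} + \frac{6 e^{- y} \cos{\left(2 y \right)}}{5}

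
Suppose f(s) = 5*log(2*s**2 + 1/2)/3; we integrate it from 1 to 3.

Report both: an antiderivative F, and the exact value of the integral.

Antiderivative: F(s) = 5*(s*log(2*s**2 + 1/2) - 2*s + atan(2*s))/3; value = -20/3 - 5*atan(2)/3 - 5*log(5/2)/3 + 5*atan(6)/3 + 5*log(37/2)

Since d/ds undoes antidifferentiation here, F'(s) = f(s) is required of F(s).
F(s) = 5*(s*log(2*s**2 + 1/2) - 2*s + atan(2*s))/3 is an antiderivative of f.
Check: d/ds[5*(s*log(2*s**2 + 1/2) - 2*s + atan(2*s))/3] = 5*log(2*s**2 + 1/2)/3 = f(s).
F(3) = -10 + 5*atan(6)/3 + 5*log(37/2); F(1) = -10/3 + 5*log(5/2)/3 + 5*atan(2)/3.
Integral = F(3) - F(1) = -20/3 - 5*atan(2)/3 - 5*log(5/2)/3 + 5*atan(6)/3 + 5*log(37/2).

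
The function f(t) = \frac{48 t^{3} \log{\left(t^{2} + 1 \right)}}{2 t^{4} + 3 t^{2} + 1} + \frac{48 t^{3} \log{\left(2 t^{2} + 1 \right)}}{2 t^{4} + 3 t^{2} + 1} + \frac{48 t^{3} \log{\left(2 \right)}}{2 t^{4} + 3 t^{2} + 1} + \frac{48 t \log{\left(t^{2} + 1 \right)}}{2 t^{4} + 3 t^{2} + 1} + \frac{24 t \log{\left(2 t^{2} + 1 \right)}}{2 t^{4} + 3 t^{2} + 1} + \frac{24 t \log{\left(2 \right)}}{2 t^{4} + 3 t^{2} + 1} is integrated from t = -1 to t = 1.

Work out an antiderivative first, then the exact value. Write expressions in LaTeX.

Antiderivative: F(t) = 12 \log{\left(t^{2} + 1 \right)} \log{\left(2 t^{2} + 1 \right)} + 12 \log{\left(2 \right)} \log{\left(t^{2} + 1 \right)}; value = 0

f has the shape u'v + uv' for u = 12 \log{\left(t^{2} + 1 \right)} and v = \log{\left(4 t^{2} + 2 \right)} — it is the derivative of the product u*v.
F(t) = 12 \log{\left(t^{2} + 1 \right)} \log{\left(2 t^{2} + 1 \right)} + 12 \log{\left(2 \right)} \log{\left(t^{2} + 1 \right)} is an antiderivative of f.
Check: d/dt[12 \log{\left(t^{2} + 1 \right)} \log{\left(2 t^{2} + 1 \right)} + 12 \log{\left(2 \right)} \log{\left(t^{2} + 1 \right)}] = \frac{48 t^{3} \log{\left(t^{2} + 1 \right)} + 48 t^{3} \log{\left(2 t^{2} + 1 \right)} + 48 t^{3} \log{\left(2 \right)} + 48 t \log{\left(t^{2} + 1 \right)} + 24 t \log{\left(2 t^{2} + 1 \right)} + 24 t \log{\left(2 \right)}}{2 t^{4} + 3 t^{2} + 1}, which equals f(t).
F(1) = 12 \log{\left(2 \right)}^{2} + 12 \log{\left(2 \right)} \log{\left(3 \right)}; F(-1) = 12 \log{\left(2 \right)}^{2} + 12 \log{\left(2 \right)} \log{\left(3 \right)}.
Integral = F(1) - F(-1) = 0.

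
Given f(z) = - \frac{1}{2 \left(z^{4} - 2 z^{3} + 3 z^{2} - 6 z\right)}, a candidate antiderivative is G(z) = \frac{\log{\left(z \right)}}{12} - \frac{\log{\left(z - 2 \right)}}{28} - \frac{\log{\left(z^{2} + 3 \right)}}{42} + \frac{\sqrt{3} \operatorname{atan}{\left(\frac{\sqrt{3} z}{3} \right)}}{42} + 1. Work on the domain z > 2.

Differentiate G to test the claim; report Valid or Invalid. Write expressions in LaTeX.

Valid - the claim checks out under differentiation.

d/dz[G] = - \frac{1}{2 z^{4} - 4 z^{3} + 6 z^{2} - 12 z}
This equals f(z) exactly, so the claim holds.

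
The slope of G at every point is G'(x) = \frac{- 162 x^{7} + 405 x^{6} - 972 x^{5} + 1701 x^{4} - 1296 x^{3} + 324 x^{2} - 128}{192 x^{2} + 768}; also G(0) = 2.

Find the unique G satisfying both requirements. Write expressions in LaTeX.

G(x) = \frac{- 27 x^{3} \left(x - 1\right)^{3} - 64 \operatorname{atan}{\left(\frac{x}{2} \right)} + 384}{192}

Recover the given G'(x) by differentiating a candidate G(x); any mismatch rules it out.
A general antiderivative is - \frac{\left(\frac{3 x^{2}}{4} - \frac{3 x}{4}\right)^{3}}{3} - \frac{\operatorname{atan}{\left(\frac{x}{2} \right)}}{3} + C.
The condition gives C = 2 - (0) = 2.
So G(x) = \frac{- 27 x^{3} \left(x - 1\right)^{3} - 64 \operatorname{atan}{\left(\frac{x}{2} \right)} + 384}{192}.
Check: d/dx[\frac{- 27 x^{3} \left(x - 1\right)^{3} - 64 \operatorname{atan}{\left(\frac{x}{2} \right)} + 384}{192}] = \frac{- 162 x^{7} + 405 x^{6} - 972 x^{5} + 1701 x^{4} - 1296 x^{3} + 324 x^{2} - 128}{192 x^{2} + 768} = G'(x).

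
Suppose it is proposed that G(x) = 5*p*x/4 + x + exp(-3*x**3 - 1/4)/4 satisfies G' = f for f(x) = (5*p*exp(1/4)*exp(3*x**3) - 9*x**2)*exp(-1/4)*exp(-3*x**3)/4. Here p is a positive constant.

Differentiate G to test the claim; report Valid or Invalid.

Invalid: d/dx[G] - f = 1, which is not 0.

d/dx[G] = (5*p*exp(1/4)*exp(3*x**3) - 9*x**2 + 4*exp(1/4)*exp(3*x**3))*exp(-1/4)*exp(-3*x**3)/4
d/dx[G] - f(x) = 1 != 0.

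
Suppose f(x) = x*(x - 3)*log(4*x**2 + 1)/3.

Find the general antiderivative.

Since d/dx undoes antidifferentiation here, F'(x) = f(x) is required of F(x).
Check: d/dx[x**3*log(4*x**2 + 1)/9 - 2*x**3/27 - x**2*log(4*x**2 + 1)/2 + x**2/2 + x/18 - log(x**2 + 1/4)/8 - atan(2*x)/36] = x**2*log(4*x**2 + 1)/3 - x*log(4*x**2 + 1), which equals f(x).

F(x) = x**3*log(4*x**2 + 1)/9 - 2*x**3/27 - x**2*log(4*x**2 + 1)/2 + x**2/2 + x/18 - log(x**2 + 1/4)/8 - atan(2*x)/36 + C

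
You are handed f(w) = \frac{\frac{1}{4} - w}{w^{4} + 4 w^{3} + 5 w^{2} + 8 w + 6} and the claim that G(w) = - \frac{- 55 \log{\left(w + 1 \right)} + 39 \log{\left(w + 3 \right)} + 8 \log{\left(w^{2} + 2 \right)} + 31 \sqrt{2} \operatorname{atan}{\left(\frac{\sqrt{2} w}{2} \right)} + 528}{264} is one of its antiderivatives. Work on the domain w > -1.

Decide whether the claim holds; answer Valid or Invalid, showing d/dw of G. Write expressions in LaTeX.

Valid - the claim checks out under differentiation.

d/dw[G] = \frac{1 - 4 w}{4 w^{4} + 16 w^{3} + 20 w^{2} + 32 w + 24}
This equals f(w) exactly, so the claim holds.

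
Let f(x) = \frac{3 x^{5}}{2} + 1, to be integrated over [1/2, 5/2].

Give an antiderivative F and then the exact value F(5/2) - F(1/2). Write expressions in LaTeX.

Antiderivative: F(x) = \frac{x \left(x^{5} + 4\right)}{4}; value = \frac{2017}{32}

An antiderivative F(x) passes only if d/dx[F] lands on f(x) exactly.
F(x) = \frac{x \left(x^{5} + 4\right)}{4} is an antiderivative of f.
Check: d/dx[\frac{x \left(x^{5} + 4\right)}{4}] = \frac{3 x^{5}}{2} + 1 = f(x).
F(5/2) = \frac{16265}{256}; F(1/2) = \frac{129}{256}.
Integral = F(5/2) - F(1/2) = \frac{2017}{32}.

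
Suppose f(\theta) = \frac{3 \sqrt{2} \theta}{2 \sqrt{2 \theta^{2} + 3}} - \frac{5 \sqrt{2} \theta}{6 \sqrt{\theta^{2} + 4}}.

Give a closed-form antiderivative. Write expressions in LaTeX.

An antiderivative is F(\theta) = \frac{\sqrt{2} \left(- 10 \sqrt{\theta^{2} + 4} + 9 \sqrt{2 \theta^{2} + 3}\right)}{12}.

The integrand splits into summands that can be handled one at a time.
Check: d/d\theta[\frac{\sqrt{2} \left(- 10 \sqrt{\theta^{2} + 4} + 9 \sqrt{2 \theta^{2} + 3}\right)}{12}] = \frac{9 \sqrt{2} \theta \sqrt{\theta^{2} + 4} - 5 \sqrt{2} \theta \sqrt{2 \theta^{2} + 3}}{6 \sqrt{\theta^{2} + 4} \sqrt{2 \theta^{2} + 3}}, which equals f(\theta).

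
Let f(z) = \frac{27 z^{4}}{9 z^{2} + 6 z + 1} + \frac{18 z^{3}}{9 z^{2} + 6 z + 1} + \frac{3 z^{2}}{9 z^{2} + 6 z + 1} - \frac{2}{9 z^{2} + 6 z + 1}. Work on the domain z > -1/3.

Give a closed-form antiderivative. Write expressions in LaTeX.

An antiderivative is F(z) = \frac{36 z^{4} + 12 z^{3} - 45 z - 7}{36 z + 12}.

Integrate term by term and add the pieces.
Check: d/dz[\frac{36 z^{4} + 12 z^{3} - 45 z - 7}{36 z + 12}] = \frac{27 z^{4} + 18 z^{3} + 3 z^{2} - 2}{9 z^{2} + 6 z + 1}, which equals f(z).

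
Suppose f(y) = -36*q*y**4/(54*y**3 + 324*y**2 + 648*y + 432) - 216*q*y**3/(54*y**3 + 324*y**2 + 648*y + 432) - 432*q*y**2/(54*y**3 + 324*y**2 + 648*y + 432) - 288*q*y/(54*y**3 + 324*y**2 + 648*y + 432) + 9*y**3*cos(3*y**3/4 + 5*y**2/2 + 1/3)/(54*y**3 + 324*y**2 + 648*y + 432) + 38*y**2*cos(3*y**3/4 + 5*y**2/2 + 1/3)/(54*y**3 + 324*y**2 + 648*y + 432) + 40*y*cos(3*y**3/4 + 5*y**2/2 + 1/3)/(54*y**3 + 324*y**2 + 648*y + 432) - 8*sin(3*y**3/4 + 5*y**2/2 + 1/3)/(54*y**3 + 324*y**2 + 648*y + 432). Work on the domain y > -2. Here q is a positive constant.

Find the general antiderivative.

F(y) = (-9*q*y**2*(y + 2)**2 + 2*sin(3*y**3/4 + 5*y**2/2 + 1/3))/(27*(y + 2)**2) + C

Integrate term by term and add the pieces.
Check: d/dy[(-9*q*y**2*(y + 2)**2 + 2*sin(3*y**3/4 + 5*y**2/2 + 1/3))/(27*(y + 2)**2)] = (-36*q*y**4 - 216*q*y**3 - 432*q*y**2 - 288*q*y + 9*y**3*cos(3*y**3/4 + 5*y**2/2 + 1/3) + 38*y**2*cos(3*y**3/4 + 5*y**2/2 + 1/3) + 40*y*cos(3*y**3/4 + 5*y**2/2 + 1/3) - 8*sin(3*y**3/4 + 5*y**2/2 + 1/3))/(54*y**3 + 324*y**2 + 648*y + 432), which equals f(y).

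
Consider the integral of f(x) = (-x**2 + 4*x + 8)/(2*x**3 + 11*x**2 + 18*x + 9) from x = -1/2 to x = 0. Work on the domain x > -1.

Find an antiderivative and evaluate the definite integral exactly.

The denominator factors as (x + 1)*(x + 3)*(2*x + 3); partial fractions split f into directly integrable pieces: 1/(3*(2*x + 3)) - 13/(6*(x + 3)) + 3/(2*(x + 1)).
F(x) = 3*log(x + 1)/2 + log(x + 3/2)/6 - 13*log(x + 3)/6 is an antiderivative of f.
Check: d/dx[3*log(x + 1)/2 + log(x + 3/2)/6 - 13*log(x + 3)/6] = (-x**2 + 4*x + 8)/(2*x**3 + 11*x**2 + 18*x + 9) = f(x).
F(0) = -13*log(3)/6 + log(3/2)/6; F(-1/2) = -13*log(5/2)/6 - 3*log(2)/2.
Integral = F(0) - F(-1/2) = -13*log(3)/6 + log(3/2)/6 + 3*log(2)/2 + 13*log(5/2)/6.

Antiderivative: F(x) = 3*log(x + 1)/2 + log(x + 3/2)/6 - 13*log(x + 3)/6; value = -13*log(3)/6 + log(3/2)/6 + 3*log(2)/2 + 13*log(5/2)/6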